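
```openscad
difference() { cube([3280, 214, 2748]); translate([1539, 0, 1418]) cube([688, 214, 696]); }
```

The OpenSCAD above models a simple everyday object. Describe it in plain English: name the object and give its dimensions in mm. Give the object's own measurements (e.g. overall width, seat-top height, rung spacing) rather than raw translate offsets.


A wall 3280 mm long (x), 214 mm thick (y), 2748 mm tall, with a rectangular window opening cut through it. The opening is 688 mm wide and 696 mm tall; its sill is at z = 1418 mm and its near (−x) edge is 1539 mm from the wall's −x end. The opening passes through the full wall thickness.


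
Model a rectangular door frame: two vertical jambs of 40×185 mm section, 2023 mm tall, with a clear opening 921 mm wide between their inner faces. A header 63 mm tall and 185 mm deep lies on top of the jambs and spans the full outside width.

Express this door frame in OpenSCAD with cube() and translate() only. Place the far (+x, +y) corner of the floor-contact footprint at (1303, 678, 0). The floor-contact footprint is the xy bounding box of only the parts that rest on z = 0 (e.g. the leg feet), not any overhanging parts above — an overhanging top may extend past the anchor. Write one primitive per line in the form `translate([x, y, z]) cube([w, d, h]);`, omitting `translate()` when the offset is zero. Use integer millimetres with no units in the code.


translate([302, 493, 0]) cube([40, 185, 2023]);
translate([1263, 493, 0]) cube([40, 185, 2023]);
translate([302, 493, 2023]) cube([1001, 185, 63]);


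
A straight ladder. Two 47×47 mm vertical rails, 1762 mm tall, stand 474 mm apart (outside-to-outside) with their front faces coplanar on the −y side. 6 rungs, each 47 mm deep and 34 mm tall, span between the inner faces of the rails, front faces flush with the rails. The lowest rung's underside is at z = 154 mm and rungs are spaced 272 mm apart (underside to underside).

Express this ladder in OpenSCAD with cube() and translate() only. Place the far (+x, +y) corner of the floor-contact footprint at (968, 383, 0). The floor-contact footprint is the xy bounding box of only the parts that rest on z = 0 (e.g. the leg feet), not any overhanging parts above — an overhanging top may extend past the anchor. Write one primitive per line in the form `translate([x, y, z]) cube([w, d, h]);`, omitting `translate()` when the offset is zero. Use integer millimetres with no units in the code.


// rung span = 474 - 2*47 = 380
// rung[k] z = 154 + k*272
translate([494, 336, 0]) cube([47, 47, 1762]);
translate([921, 336, 0]) cube([47, 47, 1762]);
translate([541, 336, 154]) cube([380, 47, 34]);
translate([541, 336, 426]) cube([380, 47, 34]);
translate([541, 336, 698]) cube([380, 47, 34]);
translate([541, 336, 970]) cube([380, 47, 34]);
translate([541, 336, 1242]) cube([380, 47, 34]);
translate([541, 336, 1514]) cube([380, 47, 34]);


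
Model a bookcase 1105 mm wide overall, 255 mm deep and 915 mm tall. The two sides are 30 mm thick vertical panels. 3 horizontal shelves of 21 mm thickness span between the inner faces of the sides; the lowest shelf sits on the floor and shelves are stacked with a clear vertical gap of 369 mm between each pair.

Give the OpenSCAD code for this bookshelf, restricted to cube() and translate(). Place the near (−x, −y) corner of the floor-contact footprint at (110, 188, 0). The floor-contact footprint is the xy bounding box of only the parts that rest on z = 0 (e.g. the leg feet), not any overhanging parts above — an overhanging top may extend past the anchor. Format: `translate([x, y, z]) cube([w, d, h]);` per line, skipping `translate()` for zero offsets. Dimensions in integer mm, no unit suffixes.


translate([110, 188, 0]) cube([30, 255, 915]);
translate([1185, 188, 0]) cube([30, 255, 915]);
translate([140, 188, 0]) cube([1045, 255, 21]);
translate([140, 188, 390]) cube([1045, 255, 21]);
translate([140, 188, 780]) cube([1045, 255, 21]);


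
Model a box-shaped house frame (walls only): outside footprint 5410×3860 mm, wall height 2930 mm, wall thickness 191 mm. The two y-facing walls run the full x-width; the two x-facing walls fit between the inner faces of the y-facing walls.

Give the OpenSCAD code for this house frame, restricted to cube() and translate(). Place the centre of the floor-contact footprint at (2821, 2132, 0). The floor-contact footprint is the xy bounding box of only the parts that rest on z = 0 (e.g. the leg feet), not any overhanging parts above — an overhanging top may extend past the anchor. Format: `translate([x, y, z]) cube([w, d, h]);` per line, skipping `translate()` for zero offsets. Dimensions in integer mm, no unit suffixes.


translate([116, 202, 0]) cube([5410, 191, 2930]);
translate([116, 3871, 0]) cube([5410, 191, 2930]);
translate([116, 393, 0]) cube([191, 3478, 2930]);
translate([5335, 393, 0]) cube([191, 3478, 2930]);


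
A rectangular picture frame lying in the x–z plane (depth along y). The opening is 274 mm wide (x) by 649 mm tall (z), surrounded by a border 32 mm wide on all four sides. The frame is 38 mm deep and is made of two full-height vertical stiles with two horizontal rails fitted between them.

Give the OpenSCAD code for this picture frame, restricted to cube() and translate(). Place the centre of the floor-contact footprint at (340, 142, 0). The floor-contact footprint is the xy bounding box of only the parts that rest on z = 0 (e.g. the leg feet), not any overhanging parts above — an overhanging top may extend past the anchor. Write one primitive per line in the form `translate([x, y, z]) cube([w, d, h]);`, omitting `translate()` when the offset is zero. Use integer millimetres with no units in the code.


translate([171, 123, 0]) cube([32, 38, 713]);
translate([477, 123, 0]) cube([32, 38, 713]);
translate([203, 123, 0]) cube([274, 38, 32]);
translate([203, 123, 681]) cube([274, 38, 32]);


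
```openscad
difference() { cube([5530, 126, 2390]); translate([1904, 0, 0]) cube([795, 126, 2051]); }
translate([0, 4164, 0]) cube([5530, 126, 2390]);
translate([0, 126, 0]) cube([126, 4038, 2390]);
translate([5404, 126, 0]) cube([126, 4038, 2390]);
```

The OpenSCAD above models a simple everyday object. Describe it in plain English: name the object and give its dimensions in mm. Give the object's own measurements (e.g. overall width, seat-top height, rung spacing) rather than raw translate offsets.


A single room: four walls, each 2390 mm tall and 126 mm thick, enclosing an outside footprint 5530×4290 mm (x × y), no floor or roof. The front and back walls (−y and +y sides) run the full x-width; the side walls fit between their inner faces. A door opening 795 mm wide and 2051 mm tall is cut through the front wall from the floor up, its −x edge 1904 mm from the wall's −x end.


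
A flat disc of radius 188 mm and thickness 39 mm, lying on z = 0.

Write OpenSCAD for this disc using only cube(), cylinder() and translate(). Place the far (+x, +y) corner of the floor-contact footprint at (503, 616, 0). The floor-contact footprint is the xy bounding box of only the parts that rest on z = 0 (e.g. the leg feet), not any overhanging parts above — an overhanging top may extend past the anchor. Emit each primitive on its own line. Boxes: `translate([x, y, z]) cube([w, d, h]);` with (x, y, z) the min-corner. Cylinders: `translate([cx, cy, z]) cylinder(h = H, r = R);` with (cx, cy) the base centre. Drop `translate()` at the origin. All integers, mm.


translate([315, 428, 0]) cylinder(h = 39, r = 188);


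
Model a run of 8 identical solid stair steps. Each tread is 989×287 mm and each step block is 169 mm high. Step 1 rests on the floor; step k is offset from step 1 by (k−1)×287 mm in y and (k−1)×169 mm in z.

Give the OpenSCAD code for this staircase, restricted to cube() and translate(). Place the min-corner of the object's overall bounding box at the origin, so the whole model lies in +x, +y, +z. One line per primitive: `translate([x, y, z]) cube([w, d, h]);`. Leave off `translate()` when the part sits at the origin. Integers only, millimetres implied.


cube([989, 287, 169]);
translate([0, 287, 169]) cube([989, 287, 169]);
translate([0, 574, 338]) cube([989, 287, 169]);
translate([0, 861, 507]) cube([989, 287, 169]);
translate([0, 1148, 676]) cube([989, 287, 169]);
translate([0, 1435, 845]) cube([989, 287, 169]);
translate([0, 1722, 1014]) cube([989, 287, 169]);
translate([0, 2009, 1183]) cube([989, 287, 169]);


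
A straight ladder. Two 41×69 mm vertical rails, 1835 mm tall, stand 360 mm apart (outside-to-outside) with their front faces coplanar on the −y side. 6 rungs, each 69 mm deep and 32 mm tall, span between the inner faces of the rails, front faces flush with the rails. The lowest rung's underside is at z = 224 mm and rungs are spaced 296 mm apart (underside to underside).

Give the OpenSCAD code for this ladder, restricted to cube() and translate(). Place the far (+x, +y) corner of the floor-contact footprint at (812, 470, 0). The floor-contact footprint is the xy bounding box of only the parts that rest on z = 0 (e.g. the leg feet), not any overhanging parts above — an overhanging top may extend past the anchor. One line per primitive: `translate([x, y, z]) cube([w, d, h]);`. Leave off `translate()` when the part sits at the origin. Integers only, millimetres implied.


translate([452, 401, 0]) cube([41, 69, 1835]);
translate([771, 401, 0]) cube([41, 69, 1835]);
translate([493, 401, 224]) cube([278, 69, 32]);
translate([493, 401, 520]) cube([278, 69, 32]);
translate([493, 401, 816]) cube([278, 69, 32]);
translate([493, 401, 1112]) cube([278, 69, 32]);
translate([493, 401, 1408]) cube([278, 69, 32]);
translate([493, 401, 1704]) cube([278, 69, 32]);


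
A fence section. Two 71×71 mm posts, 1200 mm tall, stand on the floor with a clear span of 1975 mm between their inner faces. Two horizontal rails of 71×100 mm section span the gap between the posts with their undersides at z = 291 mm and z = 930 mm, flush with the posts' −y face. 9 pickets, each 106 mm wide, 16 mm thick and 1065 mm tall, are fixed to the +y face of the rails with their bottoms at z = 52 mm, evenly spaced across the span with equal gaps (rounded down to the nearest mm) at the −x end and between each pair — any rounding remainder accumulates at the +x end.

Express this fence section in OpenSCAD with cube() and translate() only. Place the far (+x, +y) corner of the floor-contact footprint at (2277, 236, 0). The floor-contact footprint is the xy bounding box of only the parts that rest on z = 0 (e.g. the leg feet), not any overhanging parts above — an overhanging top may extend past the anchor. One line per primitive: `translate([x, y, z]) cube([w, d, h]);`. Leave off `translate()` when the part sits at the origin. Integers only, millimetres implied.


translate([160, 165, 0]) cube([71, 71, 1200]);
translate([2206, 165, 0]) cube([71, 71, 1200]);
translate([231, 165, 291]) cube([1975, 71, 100]);
translate([231, 165, 930]) cube([1975, 71, 100]);
translate([333, 236, 52]) cube([106, 16, 1065]);
translate([541, 236, 52]) cube([106, 16, 1065]);
translate([749, 236, 52]) cube([106, 16, 1065]);
translate([957, 236, 52]) cube([106, 16, 1065]);
translate([1165, 236, 52]) cube([106, 16, 1065]);
translate([1373, 236, 52]) cube([106, 16, 1065]);
translate([1581, 236, 52]) cube([106, 16, 1065]);
translate([1789, 236, 52]) cube([106, 16, 1065]);
translate([1997, 236, 52]) cube([106, 16, 1065]);


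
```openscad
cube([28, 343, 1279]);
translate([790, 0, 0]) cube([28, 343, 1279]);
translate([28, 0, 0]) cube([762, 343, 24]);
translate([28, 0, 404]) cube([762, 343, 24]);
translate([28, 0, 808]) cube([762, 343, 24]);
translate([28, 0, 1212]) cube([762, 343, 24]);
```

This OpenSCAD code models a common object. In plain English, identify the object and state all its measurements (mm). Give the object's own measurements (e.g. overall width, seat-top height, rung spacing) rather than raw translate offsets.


An open bookshelf. Two side panels, each 28 mm thick, 343 mm deep and 1279 mm tall, stand 818 mm apart (outside-to-outside). Between them sit 4 shelves, each 24 mm thick and 343 mm deep, spanning the full gap between the sides. The bottom shelf rests on the floor (its underside at z = 0) and the clear gap between one shelf's top and the next shelf's underside is 380 mm.


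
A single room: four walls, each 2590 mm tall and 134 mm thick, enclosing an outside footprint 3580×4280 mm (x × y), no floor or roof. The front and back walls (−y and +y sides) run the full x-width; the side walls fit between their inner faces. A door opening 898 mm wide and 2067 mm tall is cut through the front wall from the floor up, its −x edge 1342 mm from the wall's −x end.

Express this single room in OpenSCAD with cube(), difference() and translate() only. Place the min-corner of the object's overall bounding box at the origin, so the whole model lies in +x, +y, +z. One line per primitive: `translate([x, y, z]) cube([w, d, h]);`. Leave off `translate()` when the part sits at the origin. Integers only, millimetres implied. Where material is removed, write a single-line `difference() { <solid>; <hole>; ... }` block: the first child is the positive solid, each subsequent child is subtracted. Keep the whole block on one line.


difference() { cube([3580, 134, 2590]); translate([1342, 0, 0]) cube([898, 134, 2067]); }
translate([0, 4146, 0]) cube([3580, 134, 2590]);
translate([0, 134, 0]) cube([134, 4012, 2590]);
translate([3446, 134, 0]) cube([134, 4012, 2590]);


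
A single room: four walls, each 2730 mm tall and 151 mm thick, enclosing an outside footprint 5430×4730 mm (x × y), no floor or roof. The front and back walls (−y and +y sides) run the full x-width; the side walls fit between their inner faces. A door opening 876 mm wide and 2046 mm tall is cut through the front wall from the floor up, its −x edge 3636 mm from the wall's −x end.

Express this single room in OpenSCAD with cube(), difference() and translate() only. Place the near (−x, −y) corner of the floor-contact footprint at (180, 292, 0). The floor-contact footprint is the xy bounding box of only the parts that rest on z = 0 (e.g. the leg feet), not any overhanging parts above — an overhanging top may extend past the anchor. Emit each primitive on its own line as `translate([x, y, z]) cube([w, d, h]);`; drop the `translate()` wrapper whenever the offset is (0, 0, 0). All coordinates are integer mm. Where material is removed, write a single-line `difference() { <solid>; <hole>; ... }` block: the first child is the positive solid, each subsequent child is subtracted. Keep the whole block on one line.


difference() { translate([180, 292, 0]) cube([5430, 151, 2730]); translate([3816, 292, 0]) cube([876, 151, 2046]); }
translate([180, 4871, 0]) cube([5430, 151, 2730]);
translate([180, 443, 0]) cube([151, 4428, 2730]);
translate([5459, 443, 0]) cube([151, 4428, 2730]);


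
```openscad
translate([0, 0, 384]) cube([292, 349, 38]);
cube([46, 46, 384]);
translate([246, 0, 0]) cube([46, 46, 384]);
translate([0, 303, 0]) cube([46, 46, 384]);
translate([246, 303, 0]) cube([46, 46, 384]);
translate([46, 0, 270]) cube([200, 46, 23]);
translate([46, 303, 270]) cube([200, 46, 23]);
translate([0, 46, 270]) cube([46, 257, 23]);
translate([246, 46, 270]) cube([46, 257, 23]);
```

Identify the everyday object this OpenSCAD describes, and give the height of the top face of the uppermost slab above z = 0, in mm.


A stool. The seat height is 422 mm.

A 292×349×38 slab at z = 384 on four corner posts — a stool. The seat top is 384 + 38 = 422 mm.


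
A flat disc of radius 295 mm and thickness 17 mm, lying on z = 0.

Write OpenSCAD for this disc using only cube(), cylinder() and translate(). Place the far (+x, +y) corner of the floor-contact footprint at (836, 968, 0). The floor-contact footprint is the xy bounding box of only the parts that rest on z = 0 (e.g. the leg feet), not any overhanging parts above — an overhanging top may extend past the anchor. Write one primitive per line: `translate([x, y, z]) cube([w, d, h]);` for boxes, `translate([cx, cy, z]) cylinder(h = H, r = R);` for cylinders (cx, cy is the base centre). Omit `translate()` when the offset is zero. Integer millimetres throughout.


translate([541, 673, 0]) cylinder(h = 17, r = 295);


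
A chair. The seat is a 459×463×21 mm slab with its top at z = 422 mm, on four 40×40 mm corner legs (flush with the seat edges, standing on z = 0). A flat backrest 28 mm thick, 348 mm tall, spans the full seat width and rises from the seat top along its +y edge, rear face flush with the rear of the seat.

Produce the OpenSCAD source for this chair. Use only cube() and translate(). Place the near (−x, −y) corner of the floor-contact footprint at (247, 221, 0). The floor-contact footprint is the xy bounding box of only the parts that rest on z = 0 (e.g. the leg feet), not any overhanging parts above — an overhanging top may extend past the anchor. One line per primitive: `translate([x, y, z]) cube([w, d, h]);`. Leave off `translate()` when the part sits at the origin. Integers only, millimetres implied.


// leg_h = 422 - 21 = 401
translate([247, 221, 401]) cube([459, 463, 21]);
translate([247, 221, 0]) cube([40, 40, 401]);
translate([666, 221, 0]) cube([40, 40, 401]);
translate([247, 644, 0]) cube([40, 40, 401]);
translate([666, 644, 0]) cube([40, 40, 401]);
translate([247, 656, 422]) cube([459, 28, 348]);


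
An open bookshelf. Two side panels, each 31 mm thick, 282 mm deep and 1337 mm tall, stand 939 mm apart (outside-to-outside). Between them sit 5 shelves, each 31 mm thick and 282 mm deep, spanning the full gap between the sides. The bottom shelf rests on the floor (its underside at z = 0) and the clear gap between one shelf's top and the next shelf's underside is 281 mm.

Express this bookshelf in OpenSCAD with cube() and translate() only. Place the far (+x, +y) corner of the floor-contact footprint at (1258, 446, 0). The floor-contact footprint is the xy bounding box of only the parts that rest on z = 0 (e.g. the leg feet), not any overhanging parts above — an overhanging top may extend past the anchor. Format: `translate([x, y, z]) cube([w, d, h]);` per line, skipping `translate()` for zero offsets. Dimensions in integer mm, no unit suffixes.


translate([319, 164, 0]) cube([31, 282, 1337]);
translate([1227, 164, 0]) cube([31, 282, 1337]);
translate([350, 164, 0]) cube([877, 282, 31]);
translate([350, 164, 312]) cube([877, 282, 31]);
translate([350, 164, 624]) cube([877, 282, 31]);
translate([350, 164, 936]) cube([877, 282, 31]);
translate([350, 164, 1248]) cube([877, 282, 31]);


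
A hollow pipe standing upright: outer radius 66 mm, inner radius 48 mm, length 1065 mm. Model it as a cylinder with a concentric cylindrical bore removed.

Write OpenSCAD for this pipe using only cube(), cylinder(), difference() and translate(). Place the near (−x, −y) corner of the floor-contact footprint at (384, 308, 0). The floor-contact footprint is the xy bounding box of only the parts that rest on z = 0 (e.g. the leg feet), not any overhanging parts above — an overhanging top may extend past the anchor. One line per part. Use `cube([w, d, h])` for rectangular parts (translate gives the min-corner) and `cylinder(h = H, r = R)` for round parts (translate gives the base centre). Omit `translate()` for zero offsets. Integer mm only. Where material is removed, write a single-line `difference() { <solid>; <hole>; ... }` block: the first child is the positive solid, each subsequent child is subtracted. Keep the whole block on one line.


difference() { translate([450, 374, 0]) cylinder(h = 1065, r = 66); translate([450, 374, 0]) cylinder(h = 1065, r = 48); }


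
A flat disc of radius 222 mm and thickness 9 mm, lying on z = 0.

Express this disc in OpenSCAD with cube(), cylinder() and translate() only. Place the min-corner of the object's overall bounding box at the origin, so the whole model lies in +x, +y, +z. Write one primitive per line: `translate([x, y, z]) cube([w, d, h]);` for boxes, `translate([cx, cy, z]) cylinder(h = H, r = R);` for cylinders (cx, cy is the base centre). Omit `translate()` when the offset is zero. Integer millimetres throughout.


translate([222, 222, 0]) cylinder(h = 9, r = 222);


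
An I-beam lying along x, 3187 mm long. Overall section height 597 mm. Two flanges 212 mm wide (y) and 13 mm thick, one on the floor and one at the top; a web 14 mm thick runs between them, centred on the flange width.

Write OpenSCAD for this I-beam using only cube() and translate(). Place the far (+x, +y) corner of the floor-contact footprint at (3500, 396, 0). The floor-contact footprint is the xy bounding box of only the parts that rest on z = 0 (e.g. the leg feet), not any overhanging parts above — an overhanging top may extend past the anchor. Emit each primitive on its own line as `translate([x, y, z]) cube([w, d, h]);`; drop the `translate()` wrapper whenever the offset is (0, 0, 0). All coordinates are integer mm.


translate([313, 184, 0]) cube([3187, 212, 13]);
translate([313, 283, 13]) cube([3187, 14, 571]);
translate([313, 184, 584]) cube([3187, 212, 13]);


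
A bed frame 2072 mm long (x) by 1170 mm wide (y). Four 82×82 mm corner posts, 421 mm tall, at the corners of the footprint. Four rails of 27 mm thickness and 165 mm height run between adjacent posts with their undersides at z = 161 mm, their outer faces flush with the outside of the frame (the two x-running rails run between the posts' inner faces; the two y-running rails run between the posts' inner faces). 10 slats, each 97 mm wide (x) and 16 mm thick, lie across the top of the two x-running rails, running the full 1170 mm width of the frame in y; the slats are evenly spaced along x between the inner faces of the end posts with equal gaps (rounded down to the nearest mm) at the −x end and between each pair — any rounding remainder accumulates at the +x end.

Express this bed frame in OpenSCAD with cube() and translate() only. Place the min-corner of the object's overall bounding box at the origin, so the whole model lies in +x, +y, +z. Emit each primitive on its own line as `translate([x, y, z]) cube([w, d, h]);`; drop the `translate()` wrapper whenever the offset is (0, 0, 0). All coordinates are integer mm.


cube([82, 82, 421]);
translate([0, 1088, 0]) cube([82, 82, 421]);
translate([1990, 0, 0]) cube([82, 82, 421]);
translate([1990, 1088, 0]) cube([82, 82, 421]);
translate([82, 0, 161]) cube([1908, 27, 165]);
translate([82, 1143, 161]) cube([1908, 27, 165]);
translate([0, 82, 161]) cube([27, 1006, 165]);
translate([2045, 82, 161]) cube([27, 1006, 165]);
translate([167, 0, 326]) cube([97, 1170, 16]);
translate([349, 0, 326]) cube([97, 1170, 16]);
translate([531, 0, 326]) cube([97, 1170, 16]);
translate([713, 0, 326]) cube([97, 1170, 16]);
translate([895, 0, 326]) cube([97, 1170, 16]);
translate([1077, 0, 326]) cube([97, 1170, 16]);
translate([1259, 0, 326]) cube([97, 1170, 16]);
translate([1441, 0, 326]) cube([97, 1170, 16]);
translate([1623, 0, 326]) cube([97, 1170, 16]);
translate([1805, 0, 326]) cube([97, 1170, 16]);


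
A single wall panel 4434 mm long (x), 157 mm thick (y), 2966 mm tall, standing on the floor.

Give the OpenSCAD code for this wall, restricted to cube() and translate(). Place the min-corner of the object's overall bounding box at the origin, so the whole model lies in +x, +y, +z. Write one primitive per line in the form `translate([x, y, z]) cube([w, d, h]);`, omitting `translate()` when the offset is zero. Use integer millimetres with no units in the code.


cube([4434, 157, 2966]);


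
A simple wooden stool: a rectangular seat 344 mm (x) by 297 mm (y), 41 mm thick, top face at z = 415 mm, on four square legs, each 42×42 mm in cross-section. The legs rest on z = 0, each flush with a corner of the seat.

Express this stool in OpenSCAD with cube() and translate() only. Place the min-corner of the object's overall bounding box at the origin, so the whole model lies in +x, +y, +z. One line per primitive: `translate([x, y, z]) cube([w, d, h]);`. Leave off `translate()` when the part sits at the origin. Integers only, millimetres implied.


translate([0, 0, 374]) cube([344, 297, 41]);
cube([42, 42, 374]);
translate([302, 0, 0]) cube([42, 42, 374]);
translate([0, 255, 0]) cube([42, 42, 374]);
translate([302, 255, 0]) cube([42, 42, 374]);


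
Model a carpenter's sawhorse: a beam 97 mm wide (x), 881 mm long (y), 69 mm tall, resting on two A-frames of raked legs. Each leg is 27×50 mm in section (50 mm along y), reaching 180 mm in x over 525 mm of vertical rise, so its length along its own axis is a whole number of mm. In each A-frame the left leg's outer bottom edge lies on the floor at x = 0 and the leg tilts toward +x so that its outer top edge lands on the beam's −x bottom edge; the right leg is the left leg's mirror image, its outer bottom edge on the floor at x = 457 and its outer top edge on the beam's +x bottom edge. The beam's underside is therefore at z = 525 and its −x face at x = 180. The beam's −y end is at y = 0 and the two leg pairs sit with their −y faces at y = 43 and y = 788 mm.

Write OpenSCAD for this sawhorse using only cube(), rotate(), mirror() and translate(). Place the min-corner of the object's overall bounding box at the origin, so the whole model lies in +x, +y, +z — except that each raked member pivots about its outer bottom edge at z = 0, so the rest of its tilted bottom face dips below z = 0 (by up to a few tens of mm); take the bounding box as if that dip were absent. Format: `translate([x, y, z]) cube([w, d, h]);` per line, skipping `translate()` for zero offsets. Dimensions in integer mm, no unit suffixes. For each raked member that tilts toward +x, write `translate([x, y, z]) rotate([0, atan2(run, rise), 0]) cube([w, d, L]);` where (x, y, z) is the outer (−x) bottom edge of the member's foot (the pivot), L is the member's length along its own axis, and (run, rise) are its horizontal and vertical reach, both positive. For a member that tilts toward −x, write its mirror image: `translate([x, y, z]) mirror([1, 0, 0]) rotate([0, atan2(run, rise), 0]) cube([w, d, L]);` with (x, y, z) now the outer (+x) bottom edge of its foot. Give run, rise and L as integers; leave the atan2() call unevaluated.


translate([180, 0, 525]) cube([97, 881, 69]);
translate([0, 43, 0]) rotate([0, atan2(180, 525), 0]) cube([27, 50, 555]);
translate([457, 43, 0]) mirror([1, 0, 0]) rotate([0, atan2(180, 525), 0]) cube([27, 50, 555]);
translate([0, 788, 0]) rotate([0, atan2(180, 525), 0]) cube([27, 50, 555]);
translate([457, 788, 0]) mirror([1, 0, 0]) rotate([0, atan2(180, 525), 0]) cube([27, 50, 555]);


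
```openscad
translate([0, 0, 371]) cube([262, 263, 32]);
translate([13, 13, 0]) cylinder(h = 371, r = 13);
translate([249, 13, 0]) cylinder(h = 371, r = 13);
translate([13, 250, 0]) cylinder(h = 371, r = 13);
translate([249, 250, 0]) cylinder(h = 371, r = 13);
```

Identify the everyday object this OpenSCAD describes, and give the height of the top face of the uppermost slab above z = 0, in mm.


A stool. The seat height is 403 mm.

A 262×263×32 slab at z = 371 on four corner cylinders — a stool. The seat top is 371 + 32 = 403 mm.


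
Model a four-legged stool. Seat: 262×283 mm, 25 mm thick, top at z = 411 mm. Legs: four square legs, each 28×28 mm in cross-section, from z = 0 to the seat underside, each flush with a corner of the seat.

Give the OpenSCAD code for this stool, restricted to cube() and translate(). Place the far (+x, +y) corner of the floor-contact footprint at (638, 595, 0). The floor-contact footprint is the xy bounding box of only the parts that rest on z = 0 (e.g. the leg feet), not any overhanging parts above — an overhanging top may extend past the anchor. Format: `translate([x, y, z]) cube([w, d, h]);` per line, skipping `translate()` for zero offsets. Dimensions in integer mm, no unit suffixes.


translate([376, 312, 386]) cube([262, 283, 25]);
translate([376, 312, 0]) cube([28, 28, 386]);
translate([610, 312, 0]) cube([28, 28, 386]);
translate([376, 567, 0]) cube([28, 28, 386]);
translate([610, 567, 0]) cube([28, 28, 386]);


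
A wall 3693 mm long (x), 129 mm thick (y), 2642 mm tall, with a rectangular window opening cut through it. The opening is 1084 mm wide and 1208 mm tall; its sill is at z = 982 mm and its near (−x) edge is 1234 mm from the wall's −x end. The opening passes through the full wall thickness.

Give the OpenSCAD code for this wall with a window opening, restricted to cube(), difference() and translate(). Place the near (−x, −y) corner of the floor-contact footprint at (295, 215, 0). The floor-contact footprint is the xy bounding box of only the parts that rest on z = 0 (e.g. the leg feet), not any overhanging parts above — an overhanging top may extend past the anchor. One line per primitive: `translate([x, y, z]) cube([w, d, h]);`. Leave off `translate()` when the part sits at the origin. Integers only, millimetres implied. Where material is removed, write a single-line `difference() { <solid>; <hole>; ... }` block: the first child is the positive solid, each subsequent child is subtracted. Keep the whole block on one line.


difference() { translate([295, 215, 0]) cube([3693, 129, 2642]); translate([1529, 215, 982]) cube([1084, 129, 1208]); }


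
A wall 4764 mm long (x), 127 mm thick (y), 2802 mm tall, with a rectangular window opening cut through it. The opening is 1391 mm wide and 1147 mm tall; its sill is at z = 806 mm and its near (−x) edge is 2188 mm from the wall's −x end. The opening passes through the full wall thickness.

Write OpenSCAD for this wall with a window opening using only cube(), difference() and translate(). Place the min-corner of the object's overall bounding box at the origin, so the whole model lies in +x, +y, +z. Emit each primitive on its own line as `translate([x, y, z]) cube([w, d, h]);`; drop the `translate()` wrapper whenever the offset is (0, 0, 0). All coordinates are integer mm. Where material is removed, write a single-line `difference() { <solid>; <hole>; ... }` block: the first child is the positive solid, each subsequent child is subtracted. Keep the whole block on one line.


difference() { cube([4764, 127, 2802]); translate([2188, 0, 806]) cube([1391, 127, 1147]); }


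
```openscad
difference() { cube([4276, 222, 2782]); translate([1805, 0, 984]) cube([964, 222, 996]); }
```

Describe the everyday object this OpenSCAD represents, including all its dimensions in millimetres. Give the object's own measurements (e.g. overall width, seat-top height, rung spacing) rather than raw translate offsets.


A wall 4276 mm long (x), 222 mm thick (y), 2782 mm tall, with a rectangular window opening cut through it. The opening is 964 mm wide and 996 mm tall; its sill is at z = 984 mm and its near (−x) edge is 1805 mm from the wall's −x end. The opening passes through the full wall thickness.


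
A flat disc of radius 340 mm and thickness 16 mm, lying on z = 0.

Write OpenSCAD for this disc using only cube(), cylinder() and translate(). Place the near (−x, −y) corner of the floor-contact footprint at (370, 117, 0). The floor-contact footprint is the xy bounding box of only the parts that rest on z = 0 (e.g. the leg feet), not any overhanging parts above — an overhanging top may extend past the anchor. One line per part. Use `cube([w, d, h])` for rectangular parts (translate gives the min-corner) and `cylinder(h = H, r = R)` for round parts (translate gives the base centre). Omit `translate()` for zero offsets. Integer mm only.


translate([710, 457, 0]) cylinder(h = 16, r = 340);


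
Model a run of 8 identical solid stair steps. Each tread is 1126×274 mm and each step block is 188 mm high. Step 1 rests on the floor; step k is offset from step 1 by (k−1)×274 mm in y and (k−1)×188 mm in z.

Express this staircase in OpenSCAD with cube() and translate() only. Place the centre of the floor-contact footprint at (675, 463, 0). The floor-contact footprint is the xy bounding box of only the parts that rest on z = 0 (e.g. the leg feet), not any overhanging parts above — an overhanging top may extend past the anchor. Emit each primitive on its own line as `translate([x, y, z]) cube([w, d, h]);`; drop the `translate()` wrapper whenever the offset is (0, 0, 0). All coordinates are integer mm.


translate([112, 326, 0]) cube([1126, 274, 188]);
translate([112, 600, 188]) cube([1126, 274, 188]);
translate([112, 874, 376]) cube([1126, 274, 188]);
translate([112, 1148, 564]) cube([1126, 274, 188]);
translate([112, 1422, 752]) cube([1126, 274, 188]);
translate([112, 1696, 940]) cube([1126, 274, 188]);
translate([112, 1970, 1128]) cube([1126, 274, 188]);
translate([112, 2244, 1316]) cube([1126, 274, 188]);


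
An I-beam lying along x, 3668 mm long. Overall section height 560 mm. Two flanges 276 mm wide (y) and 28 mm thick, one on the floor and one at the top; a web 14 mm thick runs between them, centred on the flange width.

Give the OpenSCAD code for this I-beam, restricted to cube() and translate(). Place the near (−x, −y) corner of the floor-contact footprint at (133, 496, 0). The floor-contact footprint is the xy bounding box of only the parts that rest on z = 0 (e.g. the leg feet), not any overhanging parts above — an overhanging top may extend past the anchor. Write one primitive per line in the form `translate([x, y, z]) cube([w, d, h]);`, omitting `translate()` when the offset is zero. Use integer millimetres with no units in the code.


translate([133, 496, 0]) cube([3668, 276, 28]);
translate([133, 627, 28]) cube([3668, 14, 504]);
translate([133, 496, 532]) cube([3668, 276, 28]);


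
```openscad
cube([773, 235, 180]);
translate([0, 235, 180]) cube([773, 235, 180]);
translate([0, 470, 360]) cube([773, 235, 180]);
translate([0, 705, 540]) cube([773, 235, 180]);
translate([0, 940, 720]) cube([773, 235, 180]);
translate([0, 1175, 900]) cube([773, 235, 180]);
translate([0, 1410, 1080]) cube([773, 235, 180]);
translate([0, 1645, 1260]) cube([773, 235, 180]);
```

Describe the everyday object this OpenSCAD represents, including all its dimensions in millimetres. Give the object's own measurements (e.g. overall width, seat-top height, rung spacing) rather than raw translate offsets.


A straight staircase of 8 solid steps. Each step is 773 mm wide (x), 235 mm deep (y, the going) and 180 mm tall (the rise). The first step rests on the floor; each subsequent step sits one going further in +y and one rise higher in +z, directly behind and above the previous step with no overlap.


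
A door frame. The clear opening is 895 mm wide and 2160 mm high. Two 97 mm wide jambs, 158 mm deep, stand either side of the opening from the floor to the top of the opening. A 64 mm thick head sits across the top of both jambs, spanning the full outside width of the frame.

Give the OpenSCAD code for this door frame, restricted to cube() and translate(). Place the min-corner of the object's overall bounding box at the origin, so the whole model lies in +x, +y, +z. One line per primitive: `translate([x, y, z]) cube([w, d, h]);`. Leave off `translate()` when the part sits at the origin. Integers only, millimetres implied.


cube([97, 158, 2160]);
translate([992, 0, 0]) cube([97, 158, 2160]);
translate([0, 0, 2160]) cube([1089, 158, 64]);


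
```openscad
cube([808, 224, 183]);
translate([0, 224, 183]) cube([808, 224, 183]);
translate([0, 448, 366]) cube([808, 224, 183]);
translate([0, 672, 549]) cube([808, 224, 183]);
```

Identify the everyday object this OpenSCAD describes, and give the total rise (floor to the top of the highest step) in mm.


A staircase. The total rise is 732 mm.

4 identical blocks, each offset up and back from the previous — a staircase. Each step is 183 mm tall and there are 4 of them, so the total rise is 4 × 183 = 732 mm.


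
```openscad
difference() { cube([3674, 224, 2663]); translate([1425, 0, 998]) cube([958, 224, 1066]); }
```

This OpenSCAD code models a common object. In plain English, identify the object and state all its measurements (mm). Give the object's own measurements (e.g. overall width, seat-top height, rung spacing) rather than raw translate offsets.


A wall 3674 mm long (x), 224 mm thick (y), 2663 mm tall, with a rectangular window opening cut through it. The opening is 958 mm wide and 1066 mm tall; its sill is at z = 998 mm and its near (−x) edge is 1425 mm from the wall's −x end. The opening passes through the full wall thickness.


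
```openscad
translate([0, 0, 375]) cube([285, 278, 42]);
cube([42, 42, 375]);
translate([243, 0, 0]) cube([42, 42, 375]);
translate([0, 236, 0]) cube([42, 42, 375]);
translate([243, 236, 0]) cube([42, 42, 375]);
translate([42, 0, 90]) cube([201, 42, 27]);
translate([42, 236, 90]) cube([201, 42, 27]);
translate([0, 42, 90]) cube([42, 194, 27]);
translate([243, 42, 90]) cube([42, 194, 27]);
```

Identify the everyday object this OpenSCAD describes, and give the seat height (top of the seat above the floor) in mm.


A stool. The seat height is 417 mm.

A 285×278×42 slab at z = 375 on four corner posts — a stool. The seat top is 375 + 42 = 417 mm.


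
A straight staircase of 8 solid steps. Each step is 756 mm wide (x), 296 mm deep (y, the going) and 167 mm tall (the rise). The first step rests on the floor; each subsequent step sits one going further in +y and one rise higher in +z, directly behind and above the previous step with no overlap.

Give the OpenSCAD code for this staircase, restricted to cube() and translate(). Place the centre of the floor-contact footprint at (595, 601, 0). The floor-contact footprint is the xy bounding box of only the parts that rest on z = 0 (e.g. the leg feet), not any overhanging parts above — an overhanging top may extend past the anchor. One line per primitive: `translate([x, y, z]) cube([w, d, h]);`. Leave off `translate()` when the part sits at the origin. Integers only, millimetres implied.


translate([217, 453, 0]) cube([756, 296, 167]);
translate([217, 749, 167]) cube([756, 296, 167]);
translate([217, 1045, 334]) cube([756, 296, 167]);
translate([217, 1341, 501]) cube([756, 296, 167]);
translate([217, 1637, 668]) cube([756, 296, 167]);
translate([217, 1933, 835]) cube([756, 296, 167]);
translate([217, 2229, 1002]) cube([756, 296, 167]);
translate([217, 2525, 1169]) cube([756, 296, 167]);


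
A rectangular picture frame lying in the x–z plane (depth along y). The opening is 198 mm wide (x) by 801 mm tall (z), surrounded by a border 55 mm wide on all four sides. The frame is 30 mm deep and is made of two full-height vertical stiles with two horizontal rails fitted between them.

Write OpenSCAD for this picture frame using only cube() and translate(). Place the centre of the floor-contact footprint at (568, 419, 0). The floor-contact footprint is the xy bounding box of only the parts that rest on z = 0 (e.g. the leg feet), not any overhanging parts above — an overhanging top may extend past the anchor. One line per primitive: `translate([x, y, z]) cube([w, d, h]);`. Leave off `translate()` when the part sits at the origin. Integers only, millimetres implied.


translate([414, 404, 0]) cube([55, 30, 911]);
translate([667, 404, 0]) cube([55, 30, 911]);
translate([469, 404, 0]) cube([198, 30, 55]);
translate([469, 404, 856]) cube([198, 30, 55]);


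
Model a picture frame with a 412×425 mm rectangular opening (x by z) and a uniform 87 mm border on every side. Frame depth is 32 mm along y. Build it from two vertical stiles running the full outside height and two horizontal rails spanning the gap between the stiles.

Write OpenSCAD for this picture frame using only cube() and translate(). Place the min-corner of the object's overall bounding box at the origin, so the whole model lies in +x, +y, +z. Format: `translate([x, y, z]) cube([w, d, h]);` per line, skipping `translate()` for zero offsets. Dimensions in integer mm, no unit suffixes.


cube([87, 32, 599]);
translate([499, 0, 0]) cube([87, 32, 599]);
translate([87, 0, 0]) cube([412, 32, 87]);
translate([87, 0, 512]) cube([412, 32, 87]);


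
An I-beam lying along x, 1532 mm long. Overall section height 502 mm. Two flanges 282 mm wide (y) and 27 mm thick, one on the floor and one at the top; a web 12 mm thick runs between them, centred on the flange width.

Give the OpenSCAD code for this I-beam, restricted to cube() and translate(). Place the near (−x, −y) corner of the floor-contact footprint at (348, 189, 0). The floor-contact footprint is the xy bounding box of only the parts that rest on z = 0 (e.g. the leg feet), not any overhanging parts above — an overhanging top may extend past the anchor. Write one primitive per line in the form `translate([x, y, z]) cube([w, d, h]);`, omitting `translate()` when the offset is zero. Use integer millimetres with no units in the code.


translate([348, 189, 0]) cube([1532, 282, 27]);
translate([348, 324, 27]) cube([1532, 12, 448]);
translate([348, 189, 475]) cube([1532, 282, 27]);
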